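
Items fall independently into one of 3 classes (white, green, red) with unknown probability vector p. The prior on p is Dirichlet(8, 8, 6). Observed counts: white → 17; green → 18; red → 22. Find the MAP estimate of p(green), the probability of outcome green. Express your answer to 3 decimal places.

The posterior is Dirichlet(αᵢ + nᵢ) = Dirichlet(25, 26, 28).
For a Dirichlet(a₁,…,a_K) with all aᵢ > 1, the mode has j-th component (aⱼ − 1)/(Σaᵢ − K).
Here Σaᵢ = 79 and K = 3, so p(green) = (26 − 1)/(79 − 3) = 25/76 ≈ 0.329.

MAP estimate of p(green) = 0.329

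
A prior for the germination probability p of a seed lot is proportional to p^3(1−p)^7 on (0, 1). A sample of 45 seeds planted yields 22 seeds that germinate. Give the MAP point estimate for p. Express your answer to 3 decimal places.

The prior density ∝ p^3(1−p)^7 is the kernel of Beta(4, 8).
Data: 22 successes in 45 trials. The binomial likelihood contributes p^22(1−p)^23, so the posterior is Beta(4+22, 8+23) = Beta(26, 31).
For Beta(a, b) with a, b > 1 the mode is (a−1)/(a+b−2) = 25/55 ≈ 0.455.

p̂_MAP = 0.455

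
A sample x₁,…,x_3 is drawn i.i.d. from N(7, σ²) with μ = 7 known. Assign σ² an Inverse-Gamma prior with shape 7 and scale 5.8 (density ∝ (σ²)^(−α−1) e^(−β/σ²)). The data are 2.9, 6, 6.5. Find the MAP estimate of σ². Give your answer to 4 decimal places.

Sum of squared deviations about the known mean: SS = (2.9−7)² + (6−7)² + (6.5−7)² = 18.06.
The Normal likelihood contributes (σ²)^(−n/2) exp(−SS/(2σ²)), so the posterior is Inverse-Gamma(α + n/2, β + SS/2) = Inverse-Gamma(8.5, 14.83).
The mode of Inverse-Gamma(a, b) is b/(a+1) = 14.83/9.5 ≈ 1.5611.

σ̂²_MAP = 1.5611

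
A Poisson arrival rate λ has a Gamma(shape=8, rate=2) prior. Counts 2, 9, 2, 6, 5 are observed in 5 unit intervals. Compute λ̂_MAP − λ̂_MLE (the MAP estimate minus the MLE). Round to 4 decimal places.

Σxᵢ = 24. Posterior is Gamma(32, 7); MAP = (32−1)/7 = 31/7 ≈ 4.42857.
MLE = x̄ = 24/5 ≈ 4.80000.
Difference = 31/7 − 24/5 = -13/35 ≈ -0.3714.

MAP − MLE = -0.3714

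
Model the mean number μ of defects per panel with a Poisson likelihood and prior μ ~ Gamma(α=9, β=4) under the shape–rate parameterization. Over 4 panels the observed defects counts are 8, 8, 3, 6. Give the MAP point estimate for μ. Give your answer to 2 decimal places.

μ̂_MAP = 4.13

Σxᵢ = 8+8+3+6 = 25, with n = 4.
Posterior ∝ μ^8e^(−4μ) · μ^25e^(−4μ) = μ^33e^(−8μ), i.e. Gamma(shape=34, rate=8).
The mode of a Gamma(a, b) with a ≥ 1 (shape–rate) is (a−1)/b = 33/8 ≈ 4.13.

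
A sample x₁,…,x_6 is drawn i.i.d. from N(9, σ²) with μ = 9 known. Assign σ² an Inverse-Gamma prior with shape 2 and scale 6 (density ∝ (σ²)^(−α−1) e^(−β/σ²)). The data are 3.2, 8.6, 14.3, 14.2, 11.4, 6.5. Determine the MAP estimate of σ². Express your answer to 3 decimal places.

σ̂²_MAP = 9.412

Sum of squared deviations about the known mean: SS = (3.2−9)² + (8.6−9)² + (14.3−9)² + (14.2−9)² + (11.4−9)² + (6.5−9)² = 100.94.
The Normal likelihood contributes (σ²)^(−n/2) exp(−SS/(2σ²)), so the posterior is Inverse-Gamma(α + n/2, β + SS/2) = Inverse-Gamma(5, 56.47).
The mode of Inverse-Gamma(a, b) is b/(a+1) = 56.47/6 ≈ 9.412.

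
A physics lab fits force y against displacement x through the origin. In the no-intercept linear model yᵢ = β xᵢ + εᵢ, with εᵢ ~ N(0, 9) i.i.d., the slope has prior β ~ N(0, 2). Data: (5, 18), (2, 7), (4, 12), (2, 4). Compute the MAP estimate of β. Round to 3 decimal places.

β̂_MAP = 2.991

log p(β | y) = −Σ(yᵢ − βxᵢ)²/(2·9) − β²/(2·2) + const.
Setting the derivative to zero: Σxᵢ(yᵢ − βxᵢ)/9 − β/2 = 0, so β = Σxᵢyᵢ / (Σxᵢ² + σ²/τ²).
Σxᵢyᵢ = 5·18 + 2·7 + 4·12 + 2·4 = 160; Σxᵢ² = 49; σ²/τ² = 4.5.
β̂_MAP = 160 / (49 + 4.5) = 160/53.5 ≈ 2.991.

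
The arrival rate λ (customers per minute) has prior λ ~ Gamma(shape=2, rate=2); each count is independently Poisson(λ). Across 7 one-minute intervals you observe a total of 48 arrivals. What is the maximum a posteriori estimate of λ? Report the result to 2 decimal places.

λ̂_MAP = 5.44

Σxᵢ = 48, n = 7.
Posterior ∝ λe^(−2λ) · λ^48e^(−7λ) = λ^49e^(−9λ), i.e. Gamma(shape=50, rate=9).
The mode of a Gamma(a, b) with a ≥ 1 (shape–rate) is (a−1)/b = 49/9 ≈ 5.44.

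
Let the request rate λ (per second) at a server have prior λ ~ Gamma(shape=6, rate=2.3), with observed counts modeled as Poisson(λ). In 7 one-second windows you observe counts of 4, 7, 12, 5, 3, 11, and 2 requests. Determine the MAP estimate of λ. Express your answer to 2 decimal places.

Σxᵢ = 4+7+12+5+3+11+2 = 44, with n = 7.
Posterior ∝ λ^5e^(−2.3λ) · λ^44e^(−7λ) = λ^49e^(−9.3λ), i.e. Gamma(shape=50, rate=9.3).
The mode of a Gamma(a, b) with a ≥ 1 (shape–rate) is (a−1)/b = 49/9.3 ≈ 5.27.

λ̂_MAP = 5.27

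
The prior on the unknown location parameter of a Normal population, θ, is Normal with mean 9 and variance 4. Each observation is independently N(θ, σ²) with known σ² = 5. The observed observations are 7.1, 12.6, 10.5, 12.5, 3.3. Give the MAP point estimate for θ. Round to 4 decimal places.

θ̂_MAP = 9.1600

n = 5; x̄ = (7.1 + 12.6 + 10.5 + 12.5 + 3.3)/5 = 46/5 = 9.2.
For a Normal prior and Normal likelihood with known variance, the posterior is Normal; its mode equals its mean, the precision-weighted average.
Prior precision 1/σ₀² = 1/4 = 0.25; data precision n/σ² = 5/5 = 1.
θ̂ = (0.25·9 + 1·9.2) / (0.25 + 1) = 11.45/1.25 = 9.1600.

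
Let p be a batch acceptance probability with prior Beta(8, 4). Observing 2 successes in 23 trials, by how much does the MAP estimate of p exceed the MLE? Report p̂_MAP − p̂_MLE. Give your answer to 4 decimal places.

Posterior is Beta(10, 25); MAP = (10−1)/(35−2) = 9/33 ≈ 0.27273.
MLE ignores the prior: p̂_MLE = k/n = 2/23 ≈ 0.08696.
Difference = 9/33 − 2/23 = 47/253 ≈ 0.1858.

MAP − MLE = 0.1858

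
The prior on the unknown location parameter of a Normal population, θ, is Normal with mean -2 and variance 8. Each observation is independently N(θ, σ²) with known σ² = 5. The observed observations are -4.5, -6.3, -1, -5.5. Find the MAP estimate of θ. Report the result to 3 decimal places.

θ̂_MAP = -4.011

n = 4; x̄ = ((-4.5) + (-6.3) + (-1) + (-5.5))/4 = -17.3/4 = -4.325.
For a Normal prior and Normal likelihood with known variance, the posterior is Normal; its mode equals its mean, the precision-weighted average.
Prior precision 1/σ₀² = 1/8 = 0.125; data precision n/σ² = 4/5 = 0.8.
θ̂ = (0.125·(-2) + 0.8·(-4.325)) / (0.125 + 0.8) = (-3.71)/0.925 = -742/185 ≈ -4.011.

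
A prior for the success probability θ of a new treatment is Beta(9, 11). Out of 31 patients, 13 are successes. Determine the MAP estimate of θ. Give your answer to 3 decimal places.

Prior: Beta(9, 11).
Data: 13 successes in 31 trials. The binomial likelihood contributes θ^13(1−θ)^18, so the posterior is Beta(9+13, 11+18) = Beta(22, 29).
For Beta(a, b) with a, b > 1 the mode is (a−1)/(a+b−2) = 21/49 ≈ 0.429.

θ̂_MAP = 0.429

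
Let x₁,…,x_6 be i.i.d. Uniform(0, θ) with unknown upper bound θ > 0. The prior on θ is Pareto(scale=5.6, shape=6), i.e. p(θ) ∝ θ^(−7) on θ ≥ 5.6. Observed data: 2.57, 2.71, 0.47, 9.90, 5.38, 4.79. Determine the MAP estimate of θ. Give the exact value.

The Uniform(0, θ) likelihood is θ^(−n) for θ ≥ max(xᵢ), zero otherwise. Here max(xᵢ) = 9.90.
Posterior ∝ θ^(−7) · θ^(−6) = θ^(−13) on θ ≥ max(5.6, 9.90) = 9.90.
This density is strictly decreasing in θ, so the posterior mode lies at the lower boundary of the support.

θ̂_MAP = 9.90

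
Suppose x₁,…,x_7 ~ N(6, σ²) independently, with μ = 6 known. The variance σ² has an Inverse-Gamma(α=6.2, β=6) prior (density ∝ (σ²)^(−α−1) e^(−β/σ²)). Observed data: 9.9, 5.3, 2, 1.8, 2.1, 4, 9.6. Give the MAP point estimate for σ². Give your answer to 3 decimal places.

Sum of squared deviations about the known mean: SS = (9.9−6)² + (5.3−6)² + (2−6)² + (1.8−6)² + (2.1−6)² + (4−6)² + (9.6−6)² = 81.51.
The Normal likelihood contributes (σ²)^(−n/2) exp(−SS/(2σ²)), so the posterior is Inverse-Gamma(α + n/2, β + SS/2) = Inverse-Gamma(9.7, 46.755).
The mode of Inverse-Gamma(a, b) is b/(a+1) = 46.755/10.7 ≈ 4.370.

σ̂²_MAP = 4.370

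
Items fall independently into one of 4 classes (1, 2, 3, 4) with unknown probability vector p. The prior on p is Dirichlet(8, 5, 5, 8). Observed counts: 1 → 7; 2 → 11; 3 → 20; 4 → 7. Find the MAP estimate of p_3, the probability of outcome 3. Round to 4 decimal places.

The posterior is Dirichlet(αᵢ + nᵢ) = Dirichlet(15, 16, 25, 15).
For a Dirichlet(a₁,…,a_K) with all aᵢ > 1, the mode has j-th component (aⱼ − 1)/(Σaᵢ − K).
Here Σaᵢ = 71 and K = 4, so p_3 = (25 − 1)/(71 − 4) = 24/67 ≈ 0.3582.

MAP estimate: 0.3582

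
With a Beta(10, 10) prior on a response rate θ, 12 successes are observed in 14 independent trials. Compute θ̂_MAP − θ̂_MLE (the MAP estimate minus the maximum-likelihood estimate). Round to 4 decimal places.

Posterior is Beta(22, 12); MAP = (22−1)/(34−2) = 21/32 ≈ 0.65625.
MLE ignores the prior: θ̂_MLE = k/n = 12/14 ≈ 0.85714.
Difference = 21/32 − 12/14 = -45/224 ≈ -0.2009.

MAP − MLE = -0.2009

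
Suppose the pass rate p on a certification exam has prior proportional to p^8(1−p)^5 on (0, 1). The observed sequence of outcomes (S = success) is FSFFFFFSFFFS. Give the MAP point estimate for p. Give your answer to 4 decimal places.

p̂_MAP = 0.4400

The prior density ∝ p^8(1−p)^5 is the kernel of Beta(9, 6).
Data: 3 successes in 12 trials (from the sequence). The binomial likelihood contributes p^3(1−p)^9, so the posterior is Beta(9+3, 6+9) = Beta(12, 15).
For Beta(a, b) with a, b > 1 the mode is (a−1)/(a+b−2) = 11/25 ≈ 0.4400.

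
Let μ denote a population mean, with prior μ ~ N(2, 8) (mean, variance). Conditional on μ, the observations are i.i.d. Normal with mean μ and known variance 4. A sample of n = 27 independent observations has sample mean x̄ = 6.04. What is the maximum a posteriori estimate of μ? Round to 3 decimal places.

n = 27, x̄ = 6.04.
For a Normal prior and Normal likelihood with known variance, the posterior is Normal; its mode equals its mean, the precision-weighted average.
Prior precision 1/σ₀² = 1/8 = 0.125; data precision n/σ² = 27/4 = 6.75.
μ̂ = (0.125·2 + 6.75·6.04) / (0.125 + 6.75) = 41.02/6.875 = 8204/1375 ≈ 5.967.

μ̂_MAP = 5.967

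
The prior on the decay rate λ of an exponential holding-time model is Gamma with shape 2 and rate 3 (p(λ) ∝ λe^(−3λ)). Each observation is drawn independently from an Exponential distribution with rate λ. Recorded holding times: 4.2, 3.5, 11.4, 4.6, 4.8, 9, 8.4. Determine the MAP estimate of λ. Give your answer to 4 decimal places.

λ̂_MAP = 0.1636

The Exponential(rate=λ) likelihood is ∝ λ^n e^(−λΣtᵢ). Here n = 7 and Σtᵢ = 4.2 + 3.5 + 11.4 + 4.6 + 4.8 + 9 + 8.4 = 45.9.
Posterior ∝ λe^(−3λ) · λ^7e^(−45.9λ) = λ^8e^(−48.9λ), i.e. Gamma(9, 48.9).
Mode = (a−1)/b = 8/48.9 ≈ 0.1636.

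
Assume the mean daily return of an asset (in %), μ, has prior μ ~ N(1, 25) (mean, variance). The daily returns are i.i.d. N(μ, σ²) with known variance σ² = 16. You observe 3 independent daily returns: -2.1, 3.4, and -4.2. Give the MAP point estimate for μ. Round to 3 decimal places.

n = 3; x̄ = ((-2.1) + 3.4 + (-4.2))/3 = -2.9/3 = -29/30 ≈ -0.9667.
For a Normal prior and Normal likelihood with known variance, the posterior is Normal; its mode equals its mean, the precision-weighted average.
Prior precision 1/σ₀² = 1/25 = 0.04; data precision n/σ² = 3/16 = 0.1875.
μ̂ = (0.04·1 + 0.1875·(-29/30)) / (0.04 + 0.1875) = (-0.14125)/0.2275 = -113/182 ≈ -0.621.

μ̂_MAP = -0.621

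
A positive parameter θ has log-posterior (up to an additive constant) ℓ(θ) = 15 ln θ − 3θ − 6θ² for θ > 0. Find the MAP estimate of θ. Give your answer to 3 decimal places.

θ̂_MAP = 1.000

ℓ'(θ) = 15/θ − 3 − 12θ. Setting this to zero and multiplying by θ: 12θ² + 3θ − 15 = 0.
θ = (−3 + √(3² + 4·12·15)) / (2·12) = (−3 + √729) / 24 = (−3 + 27)/24 = 1.
ℓ''(θ) = −15/θ² − 12 < 0, confirming a maximum.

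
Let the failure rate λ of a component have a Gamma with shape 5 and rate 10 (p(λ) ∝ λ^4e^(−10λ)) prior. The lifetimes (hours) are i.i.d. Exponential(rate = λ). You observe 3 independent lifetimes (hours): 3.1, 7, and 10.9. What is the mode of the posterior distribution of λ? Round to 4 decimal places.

The Exponential(rate=λ) likelihood is ∝ λ^n e^(−λΣtᵢ). Here n = 3 and Σtᵢ = 3.1 + 7 + 10.9 = 21.
Posterior ∝ λ^4e^(−10λ) · λ^3e^(−21λ) = λ^7e^(−31λ), i.e. Gamma(8, 31).
Mode = (a−1)/b = 7/31 ≈ 0.2258.

λ̂_MAP = 0.2258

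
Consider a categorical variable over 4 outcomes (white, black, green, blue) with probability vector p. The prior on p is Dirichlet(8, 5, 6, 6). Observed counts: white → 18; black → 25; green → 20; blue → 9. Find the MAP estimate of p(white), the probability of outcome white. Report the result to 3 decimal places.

The posterior is Dirichlet(αᵢ + nᵢ) = Dirichlet(26, 30, 26, 15).
For a Dirichlet(a₁,…,a_K) with all aᵢ > 1, the mode has j-th component (aⱼ − 1)/(Σaᵢ − K).
Here Σaᵢ = 97 and K = 4, so p(white) = (26 − 1)/(97 − 4) = 25/93 ≈ 0.269.

MAP estimate of p(white) = 0.269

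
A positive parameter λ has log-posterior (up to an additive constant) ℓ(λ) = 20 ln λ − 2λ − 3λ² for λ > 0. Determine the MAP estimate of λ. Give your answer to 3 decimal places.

ℓ'(λ) = 20/λ − 2 − 6λ. Setting this to zero and multiplying by λ: 6λ² + 2λ − 20 = 0.
λ = (−2 + √(2² + 4·6·20)) / (2·6) = (−2 + √484) / 12 = (−2 + 22)/12 = 5/3.
ℓ''(λ) = −20/λ² − 6 < 0, confirming a maximum.

λ̂_MAP = 1.667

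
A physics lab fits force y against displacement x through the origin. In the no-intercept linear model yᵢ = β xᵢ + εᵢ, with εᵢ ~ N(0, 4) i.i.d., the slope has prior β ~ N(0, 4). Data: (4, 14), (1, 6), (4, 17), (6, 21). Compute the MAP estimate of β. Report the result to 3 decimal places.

β̂_MAP = 3.657

log p(β | y) = −Σ(yᵢ − βxᵢ)²/(2·4) − β²/(2·4) + const.
Setting the derivative to zero: Σxᵢ(yᵢ − βxᵢ)/4 − β/4 = 0, so β = Σxᵢyᵢ / (Σxᵢ² + σ²/τ²).
Σxᵢyᵢ = 4·14 + 1·6 + 4·17 + 6·21 = 256; Σxᵢ² = 69; σ²/τ² = 1.
β̂_MAP = 256 / (69 + 1) = 256/70 ≈ 3.657.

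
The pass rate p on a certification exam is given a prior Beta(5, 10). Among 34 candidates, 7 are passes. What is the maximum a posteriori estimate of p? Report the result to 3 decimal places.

p̂_MAP = 0.234

Prior: Beta(5, 10).
Data: 7 successes in 34 trials. The binomial likelihood contributes p^7(1−p)^27, so the posterior is Beta(5+7, 10+27) = Beta(12, 37).
For Beta(a, b) with a, b > 1 the mode is (a−1)/(a+b−2) = 11/47 ≈ 0.234.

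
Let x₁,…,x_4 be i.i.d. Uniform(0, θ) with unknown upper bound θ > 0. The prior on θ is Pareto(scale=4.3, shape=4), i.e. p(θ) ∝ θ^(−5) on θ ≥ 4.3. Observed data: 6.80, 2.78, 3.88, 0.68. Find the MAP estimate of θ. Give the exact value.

The Uniform(0, θ) likelihood is θ^(−n) for θ ≥ max(xᵢ), zero otherwise. Here max(xᵢ) = 6.80.
Posterior ∝ θ^(−5) · θ^(−4) = θ^(−9) on θ ≥ max(4.3, 6.80) = 6.80.
This density is strictly decreasing in θ, so the posterior mode lies at the lower boundary of the support.

θ̂_MAP = 6.80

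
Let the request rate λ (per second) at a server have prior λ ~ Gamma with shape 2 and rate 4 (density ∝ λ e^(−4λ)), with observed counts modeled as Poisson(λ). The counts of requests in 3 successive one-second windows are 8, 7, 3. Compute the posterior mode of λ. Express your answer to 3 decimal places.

λ̂_MAP = 2.714

Σxᵢ = 8+7+3 = 18, with n = 3.
Posterior ∝ λe^(−4λ) · λ^18e^(−3λ) = λ^19e^(−7λ), i.e. Gamma(shape=20, rate=7).
The mode of a Gamma(a, b) with a ≥ 1 (shape–rate) is (a−1)/b = 19/7 ≈ 2.714.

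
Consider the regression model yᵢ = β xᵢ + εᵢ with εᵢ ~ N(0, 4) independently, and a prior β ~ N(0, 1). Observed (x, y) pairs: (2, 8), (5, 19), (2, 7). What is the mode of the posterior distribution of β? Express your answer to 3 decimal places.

β̂_MAP = 3.378

log p(β | y) = −Σ(yᵢ − βxᵢ)²/(2·4) − β²/(2·1) + const.
Setting the derivative to zero: Σxᵢ(yᵢ − βxᵢ)/4 − β/1 = 0, so β = Σxᵢyᵢ / (Σxᵢ² + σ²/τ²).
Σxᵢyᵢ = 2·8 + 5·19 + 2·7 = 125; Σxᵢ² = 33; σ²/τ² = 4.
β̂_MAP = 125 / (33 + 4) = 125/37 ≈ 3.378.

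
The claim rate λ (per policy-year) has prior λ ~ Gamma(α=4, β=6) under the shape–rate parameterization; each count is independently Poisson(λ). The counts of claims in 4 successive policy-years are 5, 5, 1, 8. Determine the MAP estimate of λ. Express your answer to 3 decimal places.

λ̂_MAP = 2.200

Σxᵢ = 5+5+1+8 = 19, with n = 4.
Posterior ∝ λ^3e^(−6λ) · λ^19e^(−4λ) = λ^22e^(−10λ), i.e. Gamma(shape=23, rate=10).
The mode of a Gamma(a, b) with a ≥ 1 (shape–rate) is (a−1)/b = 22/10 ≈ 2.200.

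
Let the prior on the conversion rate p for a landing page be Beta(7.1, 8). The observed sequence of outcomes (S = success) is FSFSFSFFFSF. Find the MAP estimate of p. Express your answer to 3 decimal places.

Prior: Beta(7.1, 8).
Data: 4 successes in 11 trials (from the sequence). The binomial likelihood contributes p^4(1−p)^7, so the posterior is Beta(7.1+4, 8+7) = Beta(11.1, 15).
For Beta(a, b) with a, b > 1 the mode is (a−1)/(a+b−2) = 10.1/24.1 ≈ 0.419.

p̂_MAP = 0.419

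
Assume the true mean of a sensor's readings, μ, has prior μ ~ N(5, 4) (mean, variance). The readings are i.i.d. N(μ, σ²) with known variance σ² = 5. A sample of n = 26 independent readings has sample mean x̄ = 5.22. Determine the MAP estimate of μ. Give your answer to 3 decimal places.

μ̂_MAP = 5.210

n = 26, x̄ = 5.22.
For a Normal prior and Normal likelihood with known variance, the posterior is Normal; its mode equals its mean, the precision-weighted average.
Prior precision 1/σ₀² = 1/4 = 0.25; data precision n/σ² = 26/5 = 5.2.
μ̂ = (0.25·5 + 5.2·5.22) / (0.25 + 5.2) = 28.394/5.45 = 14197/2725 ≈ 5.210.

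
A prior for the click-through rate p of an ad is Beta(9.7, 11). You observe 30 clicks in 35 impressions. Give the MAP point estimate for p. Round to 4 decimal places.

p̂_MAP = 0.7207

Prior: Beta(9.7, 11).
Data: 30 successes in 35 trials. The binomial likelihood contributes p^30(1−p)^5, so the posterior is Beta(9.7+30, 11+5) = Beta(39.7, 16).
For Beta(a, b) with a, b > 1 the mode is (a−1)/(a+b−2) = 38.7/53.7 ≈ 0.7207.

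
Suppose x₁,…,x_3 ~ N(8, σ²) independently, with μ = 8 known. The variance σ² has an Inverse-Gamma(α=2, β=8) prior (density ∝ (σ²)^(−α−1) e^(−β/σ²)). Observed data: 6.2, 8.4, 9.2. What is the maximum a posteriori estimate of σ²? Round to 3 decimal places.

Sum of squared deviations about the known mean: SS = (6.2−8)² + (8.4−8)² + (9.2−8)² = 4.84.
The Normal likelihood contributes (σ²)^(−n/2) exp(−SS/(2σ²)), so the posterior is Inverse-Gamma(α + n/2, β + SS/2) = Inverse-Gamma(3.5, 10.42).
The mode of Inverse-Gamma(a, b) is b/(a+1) = 10.42/4.5 ≈ 2.316.

σ̂²_MAP = 2.316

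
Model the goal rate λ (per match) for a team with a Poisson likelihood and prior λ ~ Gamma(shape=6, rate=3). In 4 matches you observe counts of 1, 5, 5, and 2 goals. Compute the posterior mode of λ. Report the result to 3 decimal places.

Σxᵢ = 1+5+5+2 = 13, with n = 4.
Posterior ∝ λ^5e^(−3λ) · λ^13e^(−4λ) = λ^18e^(−7λ), i.e. Gamma(shape=19, rate=7).
The mode of a Gamma(a, b) with a ≥ 1 (shape–rate) is (a−1)/b = 18/7 ≈ 2.571.

λ̂_MAP = 2.571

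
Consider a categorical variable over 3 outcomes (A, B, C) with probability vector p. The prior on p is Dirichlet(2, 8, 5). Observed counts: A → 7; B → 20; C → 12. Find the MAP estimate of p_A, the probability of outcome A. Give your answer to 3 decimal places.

The posterior is Dirichlet(αᵢ + nᵢ) = Dirichlet(9, 28, 17).
For a Dirichlet(a₁,…,a_K) with all aᵢ > 1, the mode has j-th component (aⱼ − 1)/(Σaᵢ − K).
Here Σaᵢ = 54 and K = 3, so p_A = (9 − 1)/(54 − 3) = 8/51 ≈ 0.157.

MAP estimate of p_A = 0.157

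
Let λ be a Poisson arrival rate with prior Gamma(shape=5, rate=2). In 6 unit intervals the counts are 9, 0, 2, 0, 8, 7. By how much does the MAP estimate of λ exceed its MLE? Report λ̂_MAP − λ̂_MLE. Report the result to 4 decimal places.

MAP − MLE = -0.5833

Σxᵢ = 26. Posterior is Gamma(31, 8); MAP = (31−1)/8 = 30/8 ≈ 3.75000.
MLE = x̄ = 26/6 ≈ 4.33333.
Difference = 30/8 − 26/6 = -7/12 ≈ -0.5833.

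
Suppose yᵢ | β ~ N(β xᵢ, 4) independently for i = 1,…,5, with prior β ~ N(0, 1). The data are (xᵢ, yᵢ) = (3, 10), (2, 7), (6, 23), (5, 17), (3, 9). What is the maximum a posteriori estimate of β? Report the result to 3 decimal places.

β̂_MAP = 3.379

log p(β | y) = −Σ(yᵢ − βxᵢ)²/(2·4) − β²/(2·1) + const.
Setting the derivative to zero: Σxᵢ(yᵢ − βxᵢ)/4 − β/1 = 0, so β = Σxᵢyᵢ / (Σxᵢ² + σ²/τ²).
Σxᵢyᵢ = 3·10 + 2·7 + 6·23 + 5·17 + 3·9 = 294; Σxᵢ² = 83; σ²/τ² = 4.
β̂_MAP = 294 / (83 + 4) = 294/87 ≈ 3.379.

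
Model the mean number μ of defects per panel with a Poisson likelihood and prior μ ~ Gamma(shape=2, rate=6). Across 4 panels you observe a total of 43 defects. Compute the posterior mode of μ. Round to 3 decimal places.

Σxᵢ = 43, n = 4.
Posterior ∝ μe^(−6μ) · μ^43e^(−4μ) = μ^44e^(−10μ), i.e. Gamma(shape=45, rate=10).
The mode of a Gamma(a, b) with a ≥ 1 (shape–rate) is (a−1)/b = 44/10 ≈ 4.400.

μ̂_MAP = 4.400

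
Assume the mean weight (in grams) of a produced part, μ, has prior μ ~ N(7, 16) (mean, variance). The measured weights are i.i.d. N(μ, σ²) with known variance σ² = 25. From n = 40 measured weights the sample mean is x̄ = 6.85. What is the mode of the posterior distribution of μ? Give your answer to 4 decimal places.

μ̂_MAP = 6.8556

n = 40, x̄ = 6.85.
For a Normal prior and Normal likelihood with known variance, the posterior is Normal; its mode equals its mean, the precision-weighted average.
Prior precision 1/σ₀² = 1/16 = 0.0625; data precision n/σ² = 40/25 = 1.6.
μ̂ = (0.0625·7 + 1.6·6.85) / (0.0625 + 1.6) = 11.3975/1.6625 = 4559/665 ≈ 6.8556.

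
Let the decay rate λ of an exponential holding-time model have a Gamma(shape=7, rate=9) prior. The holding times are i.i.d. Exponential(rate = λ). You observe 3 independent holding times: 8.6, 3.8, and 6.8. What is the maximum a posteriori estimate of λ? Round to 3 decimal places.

The Exponential(rate=λ) likelihood is ∝ λ^n e^(−λΣtᵢ). Here n = 3 and Σtᵢ = 8.6 + 3.8 + 6.8 = 19.2.
Posterior ∝ λ^6e^(−9λ) · λ^3e^(−19.2λ) = λ^9e^(−28.2λ), i.e. Gamma(10, 28.2).
Mode = (a−1)/b = 9/28.2 ≈ 0.319.

λ̂_MAP = 0.319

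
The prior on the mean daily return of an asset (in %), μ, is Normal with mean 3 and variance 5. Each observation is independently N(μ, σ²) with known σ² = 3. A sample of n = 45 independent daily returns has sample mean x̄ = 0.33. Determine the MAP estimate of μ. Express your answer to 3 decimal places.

μ̂_MAP = 0.365

n = 45, x̄ = 0.33.
For a Normal prior and Normal likelihood with known variance, the posterior is Normal; its mode equals its mean, the precision-weighted average.
Prior precision 1/σ₀² = 1/5 = 0.2; data precision n/σ² = 45/3 = 15.
μ̂ = (0.2·3 + 15·0.33) / (0.2 + 15) = 5.55/15.2 = 111/304 ≈ 0.365.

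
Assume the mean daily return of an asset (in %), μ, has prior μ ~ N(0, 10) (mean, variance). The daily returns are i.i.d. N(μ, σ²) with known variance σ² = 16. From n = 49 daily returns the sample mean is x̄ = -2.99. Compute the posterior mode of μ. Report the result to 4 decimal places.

n = 49, x̄ = -2.99.
For a Normal prior and Normal likelihood with known variance, the posterior is Normal; its mode equals its mean, the precision-weighted average.
Prior precision 1/σ₀² = 1/10 = 0.1; data precision n/σ² = 49/16 = 3.0625.
μ̂ = (0.1·0 + 3.0625·(-2.99)) / (0.1 + 3.0625) = (-9.156875)/3.1625 = -637/220 ≈ -2.8955.

μ̂_MAP = -2.8955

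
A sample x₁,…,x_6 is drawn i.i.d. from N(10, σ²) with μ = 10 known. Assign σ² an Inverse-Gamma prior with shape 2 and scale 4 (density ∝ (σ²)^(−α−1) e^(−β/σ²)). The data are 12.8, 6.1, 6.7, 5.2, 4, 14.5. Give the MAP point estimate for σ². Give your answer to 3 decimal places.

Sum of squared deviations about the known mean: SS = (12.8−10)² + (6.1−10)² + (6.7−10)² + (5.2−10)² + (4−10)² + (14.5−10)² = 113.23.
The Normal likelihood contributes (σ²)^(−n/2) exp(−SS/(2σ²)), so the posterior is Inverse-Gamma(α + n/2, β + SS/2) = Inverse-Gamma(5, 60.615).
The mode of Inverse-Gamma(a, b) is b/(a+1) = 60.615/6 ≈ 10.103.

σ̂²_MAP = 10.103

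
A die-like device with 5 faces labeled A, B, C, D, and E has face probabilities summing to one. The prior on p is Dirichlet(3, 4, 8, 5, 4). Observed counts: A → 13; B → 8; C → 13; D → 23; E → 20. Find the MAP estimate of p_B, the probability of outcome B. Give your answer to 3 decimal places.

MAP estimate of p_B = 0.115

The posterior is Dirichlet(αᵢ + nᵢ) = Dirichlet(16, 12, 21, 28, 24).
For a Dirichlet(a₁,…,a_K) with all aᵢ > 1, the mode has j-th component (aⱼ − 1)/(Σaᵢ − K).
Here Σaᵢ = 101 and K = 5, so p_B = (12 − 1)/(101 − 5) = 11/96 ≈ 0.115.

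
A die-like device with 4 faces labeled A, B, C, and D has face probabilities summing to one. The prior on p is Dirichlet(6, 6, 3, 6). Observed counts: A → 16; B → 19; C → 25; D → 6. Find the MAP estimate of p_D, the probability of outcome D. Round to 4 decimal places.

The posterior is Dirichlet(αᵢ + nᵢ) = Dirichlet(22, 25, 28, 12).
For a Dirichlet(a₁,…,a_K) with all aᵢ > 1, the mode has j-th component (aⱼ − 1)/(Σaᵢ − K).
Here Σaᵢ = 87 and K = 4, so p_D = (12 − 1)/(87 − 4) = 11/83 ≈ 0.1325.

MAP estimate of p_D = 0.1325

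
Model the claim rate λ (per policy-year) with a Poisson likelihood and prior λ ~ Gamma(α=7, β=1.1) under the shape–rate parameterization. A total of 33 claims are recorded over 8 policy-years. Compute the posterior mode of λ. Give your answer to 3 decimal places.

Σxᵢ = 33, n = 8.
Posterior ∝ λ^6e^(−1.1λ) · λ^33e^(−8λ) = λ^39e^(−9.1λ), i.e. Gamma(shape=40, rate=9.1).
The mode of a Gamma(a, b) with a ≥ 1 (shape–rate) is (a−1)/b = 39/9.1 ≈ 4.286.

λ̂_MAP = 4.286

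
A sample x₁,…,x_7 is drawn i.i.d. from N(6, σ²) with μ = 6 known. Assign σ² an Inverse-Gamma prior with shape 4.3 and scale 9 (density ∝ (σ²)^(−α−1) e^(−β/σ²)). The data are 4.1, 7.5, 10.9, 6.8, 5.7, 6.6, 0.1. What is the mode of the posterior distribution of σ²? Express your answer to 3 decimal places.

σ̂²_MAP = 4.760

Sum of squared deviations about the known mean: SS = (4.1−6)² + (7.5−6)² + (10.9−6)² + (6.8−6)² + (5.7−6)² + (6.6−6)² + (0.1−6)² = 65.77.
The Normal likelihood contributes (σ²)^(−n/2) exp(−SS/(2σ²)), so the posterior is Inverse-Gamma(α + n/2, β + SS/2) = Inverse-Gamma(7.8, 41.885).
The mode of Inverse-Gamma(a, b) is b/(a+1) = 41.885/8.8 ≈ 4.760.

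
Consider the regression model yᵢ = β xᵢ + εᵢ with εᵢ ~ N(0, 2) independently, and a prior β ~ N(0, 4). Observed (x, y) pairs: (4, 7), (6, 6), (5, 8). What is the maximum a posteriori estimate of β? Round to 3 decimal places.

log p(β | y) = −Σ(yᵢ − βxᵢ)²/(2·2) − β²/(2·4) + const.
Setting the derivative to zero: Σxᵢ(yᵢ − βxᵢ)/2 − β/4 = 0, so β = Σxᵢyᵢ / (Σxᵢ² + σ²/τ²).
Σxᵢyᵢ = 4·7 + 6·6 + 5·8 = 104; Σxᵢ² = 77; σ²/τ² = 0.5.
β̂_MAP = 104 / (77 + 0.5) = 104/77.5 ≈ 1.342.

β̂_MAP = 1.342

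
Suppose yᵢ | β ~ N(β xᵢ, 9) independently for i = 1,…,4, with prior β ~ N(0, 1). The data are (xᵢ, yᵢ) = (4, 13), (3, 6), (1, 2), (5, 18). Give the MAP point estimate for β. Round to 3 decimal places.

log p(β | y) = −Σ(yᵢ − βxᵢ)²/(2·9) − β²/(2·1) + const.
Setting the derivative to zero: Σxᵢ(yᵢ − βxᵢ)/9 − β/1 = 0, so β = Σxᵢyᵢ / (Σxᵢ² + σ²/τ²).
Σxᵢyᵢ = 4·13 + 3·6 + 1·2 + 5·18 = 162; Σxᵢ² = 51; σ²/τ² = 9.
β̂_MAP = 162 / (51 + 9) = 162/60 ≈ 2.700.

β̂_MAP = 2.700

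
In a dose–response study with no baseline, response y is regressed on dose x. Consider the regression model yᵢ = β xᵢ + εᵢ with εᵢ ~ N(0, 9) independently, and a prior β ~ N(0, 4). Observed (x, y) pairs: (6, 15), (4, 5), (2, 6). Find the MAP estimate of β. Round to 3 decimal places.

β̂_MAP = 2.094

log p(β | y) = −Σ(yᵢ − βxᵢ)²/(2·9) − β²/(2·4) + const.
Setting the derivative to zero: Σxᵢ(yᵢ − βxᵢ)/9 − β/4 = 0, so β = Σxᵢyᵢ / (Σxᵢ² + σ²/τ²).
Σxᵢyᵢ = 6·15 + 4·5 + 2·6 = 122; Σxᵢ² = 56; σ²/τ² = 2.25.
β̂_MAP = 122 / (56 + 2.25) = 122/58.25 ≈ 2.094.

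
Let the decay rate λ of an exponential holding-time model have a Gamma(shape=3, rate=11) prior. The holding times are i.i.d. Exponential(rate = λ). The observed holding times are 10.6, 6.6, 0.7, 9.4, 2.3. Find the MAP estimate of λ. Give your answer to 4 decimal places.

The Exponential(rate=λ) likelihood is ∝ λ^n e^(−λΣtᵢ). Here n = 5 and Σtᵢ = 10.6 + 6.6 + 0.7 + 9.4 + 2.3 = 29.6.
Posterior ∝ λ^2e^(−11λ) · λ^5e^(−29.6λ) = λ^7e^(−40.6λ), i.e. Gamma(8, 40.6).
Mode = (a−1)/b = 7/40.6 ≈ 0.1724.

λ̂_MAP = 0.1724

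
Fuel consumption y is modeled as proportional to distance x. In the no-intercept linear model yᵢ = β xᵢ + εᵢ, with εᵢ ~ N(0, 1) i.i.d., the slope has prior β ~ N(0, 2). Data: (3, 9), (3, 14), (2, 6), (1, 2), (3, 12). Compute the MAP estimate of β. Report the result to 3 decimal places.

β̂_MAP = 3.662

log p(β | y) = −Σ(yᵢ − βxᵢ)²/(2·1) − β²/(2·2) + const.
Setting the derivative to zero: Σxᵢ(yᵢ − βxᵢ)/1 − β/2 = 0, so β = Σxᵢyᵢ / (Σxᵢ² + σ²/τ²).
Σxᵢyᵢ = 3·9 + 3·14 + 2·6 + 1·2 + 3·12 = 119; Σxᵢ² = 32; σ²/τ² = 0.5.
β̂_MAP = 119 / (32 + 0.5) = 119/32.5 ≈ 3.662.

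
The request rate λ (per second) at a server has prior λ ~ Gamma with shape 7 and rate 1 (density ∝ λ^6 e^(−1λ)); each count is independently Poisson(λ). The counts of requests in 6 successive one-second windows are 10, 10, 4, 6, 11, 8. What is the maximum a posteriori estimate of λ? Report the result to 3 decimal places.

λ̂_MAP = 7.857

Σxᵢ = 10+10+4+6+11+8 = 49, with n = 6.
Posterior ∝ λ^6e^(−1λ) · λ^49e^(−6λ) = λ^55e^(−7λ), i.e. Gamma(shape=56, rate=7).
The mode of a Gamma(a, b) with a ≥ 1 (shape–rate) is (a−1)/b = 55/7 ≈ 7.857.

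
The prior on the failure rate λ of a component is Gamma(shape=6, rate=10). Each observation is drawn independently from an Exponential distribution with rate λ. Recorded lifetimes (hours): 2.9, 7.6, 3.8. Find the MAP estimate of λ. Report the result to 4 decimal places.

The Exponential(rate=λ) likelihood is ∝ λ^n e^(−λΣtᵢ). Here n = 3 and Σtᵢ = 2.9 + 7.6 + 3.8 = 14.3.
Posterior ∝ λ^5e^(−10λ) · λ^3e^(−14.3λ) = λ^8e^(−24.3λ), i.e. Gamma(9, 24.3).
Mode = (a−1)/b = 8/24.3 ≈ 0.3292.

λ̂_MAP = 0.3292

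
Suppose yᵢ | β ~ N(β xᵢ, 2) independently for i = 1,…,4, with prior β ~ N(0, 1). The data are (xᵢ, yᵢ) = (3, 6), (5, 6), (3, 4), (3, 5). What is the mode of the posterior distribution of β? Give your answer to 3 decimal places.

β̂_MAP = 1.389

log p(β | y) = −Σ(yᵢ − βxᵢ)²/(2·2) − β²/(2·1) + const.
Setting the derivative to zero: Σxᵢ(yᵢ − βxᵢ)/2 − β/1 = 0, so β = Σxᵢyᵢ / (Σxᵢ² + σ²/τ²).
Σxᵢyᵢ = 3·6 + 5·6 + 3·4 + 3·5 = 75; Σxᵢ² = 52; σ²/τ² = 2.
β̂_MAP = 75 / (52 + 2) = 75/54 ≈ 1.389.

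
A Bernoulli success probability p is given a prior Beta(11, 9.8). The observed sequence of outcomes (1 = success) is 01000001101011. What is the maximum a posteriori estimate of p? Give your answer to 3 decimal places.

p̂_MAP = 0.488

Prior: Beta(11, 9.8).
Data: 6 successes in 14 trials (from the sequence). The binomial likelihood contributes p^6(1−p)^8, so the posterior is Beta(11+6, 9.8+8) = Beta(17, 17.8).
For Beta(a, b) with a, b > 1 the mode is (a−1)/(a+b−2) = 16/32.8 ≈ 0.488.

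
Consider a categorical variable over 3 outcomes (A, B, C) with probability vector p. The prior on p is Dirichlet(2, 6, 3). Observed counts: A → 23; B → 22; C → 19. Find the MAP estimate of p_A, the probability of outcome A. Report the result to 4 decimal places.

The posterior is Dirichlet(αᵢ + nᵢ) = Dirichlet(25, 28, 22).
For a Dirichlet(a₁,…,a_K) with all aᵢ > 1, the mode has j-th component (aⱼ − 1)/(Σaᵢ − K).
Here Σaᵢ = 75 and K = 3, so p_A = (25 − 1)/(75 − 3) = 24/72 ≈ 0.3333.

MAP estimate of p_A = 0.3333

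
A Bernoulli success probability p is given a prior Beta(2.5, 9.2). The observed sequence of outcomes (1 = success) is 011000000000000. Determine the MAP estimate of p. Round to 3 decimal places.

Prior: Beta(2.5, 9.2).
Data: 2 successes in 15 trials (from the sequence). The binomial likelihood contributes p^2(1−p)^13, so the posterior is Beta(2.5+2, 9.2+13) = Beta(4.5, 22.2).
For Beta(a, b) with a, b > 1 the mode is (a−1)/(a+b−2) = 3.5/24.7 ≈ 0.142.

p̂_MAP = 0.142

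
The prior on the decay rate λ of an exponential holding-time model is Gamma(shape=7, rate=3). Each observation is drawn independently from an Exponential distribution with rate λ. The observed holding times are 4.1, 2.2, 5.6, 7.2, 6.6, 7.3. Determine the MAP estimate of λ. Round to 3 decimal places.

λ̂_MAP = 0.333

The Exponential(rate=λ) likelihood is ∝ λ^n e^(−λΣtᵢ). Here n = 6 and Σtᵢ = 4.1 + 2.2 + 5.6 + 7.2 + 6.6 + 7.3 = 33.
Posterior ∝ λ^6e^(−3λ) · λ^6e^(−33λ) = λ^12e^(−36λ), i.e. Gamma(13, 36).
Mode = (a−1)/b = 12/36 ≈ 0.333.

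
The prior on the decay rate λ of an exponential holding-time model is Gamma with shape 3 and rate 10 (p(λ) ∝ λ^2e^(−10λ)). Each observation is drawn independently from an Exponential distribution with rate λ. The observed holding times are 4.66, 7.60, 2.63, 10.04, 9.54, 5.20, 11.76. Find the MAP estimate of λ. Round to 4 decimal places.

The Exponential(rate=λ) likelihood is ∝ λ^n e^(−λΣtᵢ). Here n = 7 and Σtᵢ = 4.66 + 7.60 + 2.63 + 10.04 + 9.54 + 5.20 + 11.76 = 51.43.
Posterior ∝ λ^2e^(−10λ) · λ^7e^(−51.43λ) = λ^9e^(−61.43λ), i.e. Gamma(10, 61.43).
Mode = (a−1)/b = 9/61.43 ≈ 0.1465.

λ̂_MAP = 0.1465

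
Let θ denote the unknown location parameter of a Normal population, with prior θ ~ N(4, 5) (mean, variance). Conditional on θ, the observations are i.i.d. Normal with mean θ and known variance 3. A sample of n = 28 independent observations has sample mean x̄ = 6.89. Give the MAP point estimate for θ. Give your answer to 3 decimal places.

θ̂_MAP = 6.829

n = 28, x̄ = 6.89.
For a Normal prior and Normal likelihood with known variance, the posterior is Normal; its mode equals its mean, the precision-weighted average.
Prior precision 1/σ₀² = 1/5 = 0.2; data precision n/σ² = 28/3.
θ̂ = (0.2·4 + (28/3)·6.89) / (0.2 + 28/3) = (4883/75)/(143/15) = 4883/715 ≈ 6.829.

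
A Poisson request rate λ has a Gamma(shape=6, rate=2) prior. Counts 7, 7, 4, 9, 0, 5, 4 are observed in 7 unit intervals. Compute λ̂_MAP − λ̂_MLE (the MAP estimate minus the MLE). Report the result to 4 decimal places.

Σxᵢ = 36. Posterior is Gamma(42, 9); MAP = (42−1)/9 = 41/9 ≈ 4.55556.
MLE = x̄ = 36/7 ≈ 5.14286.
Difference = 41/9 − 36/7 = -37/63 ≈ -0.5873.

MAP − MLE = -0.5873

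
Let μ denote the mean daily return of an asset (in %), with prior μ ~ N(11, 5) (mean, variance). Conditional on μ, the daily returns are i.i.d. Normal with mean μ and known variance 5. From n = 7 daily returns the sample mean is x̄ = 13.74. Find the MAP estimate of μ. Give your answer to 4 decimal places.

μ̂_MAP = 13.3975

n = 7, x̄ = 13.74.
For a Normal prior and Normal likelihood with known variance, the posterior is Normal; its mode equals its mean, the precision-weighted average.
Prior precision 1/σ₀² = 1/5 = 0.2; data precision n/σ² = 7/5 = 1.4.
μ̂ = (0.2·11 + 1.4·13.74) / (0.2 + 1.4) = 21.436/1.6 = 13.3975.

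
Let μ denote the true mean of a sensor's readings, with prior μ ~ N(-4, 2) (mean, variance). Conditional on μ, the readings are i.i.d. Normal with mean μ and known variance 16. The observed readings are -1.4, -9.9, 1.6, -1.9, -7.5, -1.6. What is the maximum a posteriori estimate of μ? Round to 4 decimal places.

n = 6; x̄ = ((-1.4) + (-9.9) + 1.6 + (-1.9) + (-7.5) + (-1.6))/6 = -20.7/6 = -3.45.
For a Normal prior and Normal likelihood with known variance, the posterior is Normal; its mode equals its mean, the precision-weighted average.
Prior precision 1/σ₀² = 1/2 = 0.5; data precision n/σ² = 6/16 = 0.375.
μ̂ = (0.5·(-4) + 0.375·(-3.45)) / (0.5 + 0.375) = (-3.29375)/0.875 = -527/140 ≈ -3.7643.

μ̂_MAP = -3.7643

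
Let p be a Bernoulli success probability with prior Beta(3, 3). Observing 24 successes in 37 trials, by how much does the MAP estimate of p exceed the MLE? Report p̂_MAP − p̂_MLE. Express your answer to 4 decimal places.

MAP − MLE = -0.0145

Posterior is Beta(27, 16); MAP = (27−1)/(43−2) = 26/41 ≈ 0.63415.
MLE ignores the prior: p̂_MLE = k/n = 24/37 ≈ 0.64865.
Difference = 26/41 − 24/37 = -22/1517 ≈ -0.0145.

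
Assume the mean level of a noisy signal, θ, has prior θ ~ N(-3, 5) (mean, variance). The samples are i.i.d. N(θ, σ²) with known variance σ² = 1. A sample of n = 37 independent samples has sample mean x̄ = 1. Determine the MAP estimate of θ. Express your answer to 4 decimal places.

θ̂_MAP = 0.9785

n = 37, x̄ = 1.
For a Normal prior and Normal likelihood with known variance, the posterior is Normal; its mode equals its mean, the precision-weighted average.
Prior precision 1/σ₀² = 1/5 = 0.2; data precision n/σ² = 37/1 = 37.
θ̂ = (0.2·(-3) + 37·1) / (0.2 + 37) = 36.4/37.2 = 91/93 ≈ 0.9785.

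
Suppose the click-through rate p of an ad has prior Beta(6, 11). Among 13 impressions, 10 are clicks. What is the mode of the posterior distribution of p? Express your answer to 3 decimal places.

p̂_MAP = 0.536

Prior: Beta(6, 11).
Data: 10 successes in 13 trials. The binomial likelihood contributes p^10(1−p)^3, so the posterior is Beta(6+10, 11+3) = Beta(16, 14).
For Beta(a, b) with a, b > 1 the mode is (a−1)/(a+b−2) = 15/28 ≈ 0.536.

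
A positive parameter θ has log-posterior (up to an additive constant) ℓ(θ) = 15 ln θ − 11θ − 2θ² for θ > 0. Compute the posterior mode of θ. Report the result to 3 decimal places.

ℓ'(θ) = 15/θ − 11 − 4θ. Setting this to zero and multiplying by θ: 4θ² + 11θ − 15 = 0.
θ = (−11 + √(11² + 4·4·15)) / (2·4) = (−11 + √361) / 8 = (−11 + 19)/8 = 1.
ℓ''(θ) = −15/θ² − 4 < 0, confirming a maximum.

θ̂_MAP = 1.000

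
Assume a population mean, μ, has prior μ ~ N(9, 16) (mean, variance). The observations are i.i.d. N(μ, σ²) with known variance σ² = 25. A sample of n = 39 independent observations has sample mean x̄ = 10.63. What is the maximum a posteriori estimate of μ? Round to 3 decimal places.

n = 39, x̄ = 10.63.
For a Normal prior and Normal likelihood with known variance, the posterior is Normal; its mode equals its mean, the precision-weighted average.
Prior precision 1/σ₀² = 1/16 = 0.0625; data precision n/σ² = 39/25 = 1.56.
μ̂ = (0.0625·9 + 1.56·10.63) / (0.0625 + 1.56) = 17.1453/1.6225 = 171453/16225 ≈ 10.567.

μ̂_MAP = 10.567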